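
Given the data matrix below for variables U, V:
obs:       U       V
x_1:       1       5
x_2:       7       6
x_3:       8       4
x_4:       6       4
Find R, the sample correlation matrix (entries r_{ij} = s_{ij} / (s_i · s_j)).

Step 1 — column means:
  mean(U) = (1 + 7 + 8 + 6) / 4 = 22/4 = 5.5
  mean(V) = (5 + 6 + 4 + 4) / 4 = 19/4 = 4.75

Step 2 — sample variances and covariances s[i,j] = (1/(n-1)) · Σ_k (x_{k,i} - mean_i) · (x_{k,j} - mean_j), with n-1 = 3:
  s[U,U] = ((-4.5)·(-4.5) + (1.5)·(1.5) + (2.5)·(2.5) + (0.5)·(0.5)) / 3 = 29/3 = 9.6667
  s[U,V] = ((-4.5)·(0.25) + (1.5)·(1.25) + (2.5)·(-0.75) + (0.5)·(-0.75)) / 3 = -1.5/3 = -0.5
  s[V,V] = ((0.25)·(0.25) + (1.25)·(1.25) + (-0.75)·(-0.75) + (-0.75)·(-0.75)) / 3 = 2.75/3 = 0.9167
  Sample standard deviations s_i = √(s[i,i]):
  s(U) = √(9.6667) = 3.1091
  s(V) = √(0.9167) = 0.9574

Step 3 — r_{ij} = s_{ij} / (s_i · s_j):
  r[U,U] = 1 (diagonal).
  r[U,V] = -0.5 / (3.1091 · 0.9574) = -0.5 / 2.9768 = -0.168
  r[V,V] = 1 (diagonal).

R is symmetric with unit diagonal. Assembling:

R = [[1, -0.168],
 [-0.168, 1]]


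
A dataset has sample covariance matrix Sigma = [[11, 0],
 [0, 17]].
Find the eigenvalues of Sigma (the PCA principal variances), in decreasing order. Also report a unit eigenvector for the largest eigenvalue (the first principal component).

Step 1 — characteristic polynomial of 2×2 Sigma:
  det(Sigma - λI) = λ² - trace · λ + det = 0.
  trace = 11 + 17 = 28, det = 11·17 - (0)² = 187.
Step 2 — discriminant:
  Δ = trace² - 4·det = 784 - 748 = 36.
Step 3 — eigenvalues:
  λ = (trace ± √Δ)/2 = (28 ± 6)/2,
  λ_1 = 17,  λ_2 = 11.

Step 4 — unit eigenvector for λ_1: Sigma is diagonal, so its eigenvectors are the coordinate axes. λ_1 = 17 is the diagonal entry on the second coordinate axis, hence
  v_1 = (0, 1) (||v_1|| = 1).

λ_1 = 17,  λ_2 = 11;  v_1 ≈ (0, 1)


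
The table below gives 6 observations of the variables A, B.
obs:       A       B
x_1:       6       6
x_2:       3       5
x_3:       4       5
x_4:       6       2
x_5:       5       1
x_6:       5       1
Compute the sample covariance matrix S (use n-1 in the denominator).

Step 1 — column means:
  mean(A) = (6 + 3 + 4 + 6 + 5 + 5) / 6 = 29/6 = 4.8333
  mean(B) = (6 + 5 + 5 + 2 + 1 + 1) / 6 = 20/6 = 3.3333

Step 2 — sample covariance S[i,j] = (1/(n-1)) · Σ_k (x_{k,i} - mean_i) · (x_{k,j} - mean_j), with n-1 = 5.
  S[A,A] = ((1.1667)·(1.1667) + (-1.8333)·(-1.8333) + (-0.8333)·(-0.8333) + (1.1667)·(1.1667) + (0.1667)·(0.1667) + (0.1667)·(0.1667)) / 5 = 6.8333/5 = 1.3667
  S[A,B] = ((1.1667)·(2.6667) + (-1.8333)·(1.6667) + (-0.8333)·(1.6667) + (1.1667)·(-1.3333) + (0.1667)·(-2.3333) + (0.1667)·(-2.3333)) / 5 = -3.6667/5 = -0.7333
  S[B,B] = ((2.6667)·(2.6667) + (1.6667)·(1.6667) + (1.6667)·(1.6667) + (-1.3333)·(-1.3333) + (-2.3333)·(-2.3333) + (-2.3333)·(-2.3333)) / 5 = 25.3333/5 = 5.0667

S is symmetric (S[j,i] = S[i,j]). Assembling:

S = [[1.3667, -0.7333],
 [-0.7333, 5.0667]]


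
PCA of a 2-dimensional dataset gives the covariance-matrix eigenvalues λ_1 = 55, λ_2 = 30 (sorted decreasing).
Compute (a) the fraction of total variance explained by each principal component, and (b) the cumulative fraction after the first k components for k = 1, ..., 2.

Step 1 — total variance = trace(Sigma) = Σ λ_i = 55 + 30 = 85.

Step 2 — fraction explained by component i = λ_i / Σ λ:
  PC1: 55/85 = 0.6471
  PC2: 30/85 = 0.3529

Step 3 — cumulative fraction after k components = (λ_1 + ... + λ_k) / Σ λ:
  k = 1: 55/85 = 0.6471
  k = 2: (55 + 30)/85 = 85/85 = 1

Summary (fraction, with percent):

explained: PC1 0.6471 (64.71%), PC2 0.3529 (35.29%);  cumulative: 0.6471, 1


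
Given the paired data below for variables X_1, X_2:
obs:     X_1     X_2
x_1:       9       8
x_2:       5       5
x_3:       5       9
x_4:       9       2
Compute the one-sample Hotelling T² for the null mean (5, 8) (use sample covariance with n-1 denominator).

Step 1 — sample mean vector:
  mean(X_1) = (9 + 5 + 5 + 9) / 4 = 28/4 = 7
  mean(X_2) = (8 + 5 + 9 + 2) / 4 = 24/4 = 6
  x̄ = (7, 6),  deviation x̄ - mu_0 = (7, 6) - (5, 8) = (2, -2).

Step 2 — sample covariance matrix, S[i,j] = (1/(n-1)) · Σ_k (x_{k,i} - mean_i) · (x_{k,j} - mean_j), divisor n-1 = 3:
  S[X_1,X_1] = ((2)·(2) + (-2)·(-2) + (-2)·(-2) + (2)·(2)) / 3 = 16/3 = 5.3333
  S[X_1,X_2] = ((2)·(2) + (-2)·(-1) + (-2)·(3) + (2)·(-4)) / 3 = -8/3 = -2.6667
  S[X_2,X_2] = ((2)·(2) + (-1)·(-1) + (3)·(3) + (-4)·(-4)) / 3 = 30/3 = 10
  S = [[5.3333, -2.6667],
 [-2.6667, 10]].

Step 3 — invert S. det(S) = 5.3333·10 - (-2.6667)² = 46.2222.
  S^{-1} = (1/det) · [[d, -b], [-b, a]] = [[0.2163, 0.0577],
 [0.0577, 0.1154]].

Step 4 — quadratic form (x̄ - mu_0)^T · S^{-1} · (x̄ - mu_0):
  S^{-1} · (x̄ - mu_0) = (0.3173, -0.1154),
  (x̄ - mu_0)^T · [...] = (2)·(0.3173) + (-2)·(-0.1154) = 0.8654.

Step 5 — scale by n: T² = 4 · 0.8654 = 3.4615.

T² ≈ 3.4615


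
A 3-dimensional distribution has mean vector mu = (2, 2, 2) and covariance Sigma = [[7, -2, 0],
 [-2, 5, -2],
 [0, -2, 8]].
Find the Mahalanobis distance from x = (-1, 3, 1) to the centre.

Step 1 — centre the observation: (x - mu) = (-3, 1, -1).

Step 2 — invert Sigma (cofactor / det for 3×3, or solve directly):
  Sigma^{-1} = [[0.1636, 0.0727, 0.0182],
 [0.0727, 0.2545, 0.0636],
 [0.0182, 0.0636, 0.1409]].

Step 3 — form the quadratic (x - mu)^T · Sigma^{-1} · (x - mu):
  Sigma^{-1} · (x - mu) = (-0.4364, -0.0273, -0.1318).
  (x - mu)^T · [Sigma^{-1} · (x - mu)] = (-3)·(-0.4364) + (1)·(-0.0273) + (-1)·(-0.1318) = 1.4136.

Step 4 — take square root: d = √(1.4136) ≈ 1.189.

d(x, mu) = √(1.4136) ≈ 1.189


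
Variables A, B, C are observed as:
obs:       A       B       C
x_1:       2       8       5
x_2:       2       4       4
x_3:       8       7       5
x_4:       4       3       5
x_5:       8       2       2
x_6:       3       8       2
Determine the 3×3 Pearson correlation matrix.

Step 1 — column means:
  mean(A) = (2 + 2 + 8 + 4 + 8 + 3) / 6 = 27/6 = 4.5
  mean(B) = (8 + 4 + 7 + 3 + 2 + 8) / 6 = 32/6 = 5.3333
  mean(C) = (5 + 4 + 5 + 5 + 2 + 2) / 6 = 23/6 = 3.8333

Step 2 — sample variances and covariances s[i,j] = (1/(n-1)) · Σ_k (x_{k,i} - mean_i) · (x_{k,j} - mean_j), with n-1 = 5:
  s[A,A] = ((-2.5)·(-2.5) + (-2.5)·(-2.5) + (3.5)·(3.5) + (-0.5)·(-0.5) + (3.5)·(3.5) + (-1.5)·(-1.5)) / 5 = 39.5/5 = 7.9
  s[A,B] = ((-2.5)·(2.6667) + (-2.5)·(-1.3333) + (3.5)·(1.6667) + (-0.5)·(-2.3333) + (3.5)·(-3.3333) + (-1.5)·(2.6667)) / 5 = -12/5 = -2.4
  s[A,C] = ((-2.5)·(1.1667) + (-2.5)·(0.1667) + (3.5)·(1.1667) + (-0.5)·(1.1667) + (3.5)·(-1.8333) + (-1.5)·(-1.8333)) / 5 = -3.5/5 = -0.7
  s[B,B] = ((2.6667)·(2.6667) + (-1.3333)·(-1.3333) + (1.6667)·(1.6667) + (-2.3333)·(-2.3333) + (-3.3333)·(-3.3333) + (2.6667)·(2.6667)) / 5 = 35.3333/5 = 7.0667
  s[B,C] = ((2.6667)·(1.1667) + (-1.3333)·(0.1667) + (1.6667)·(1.1667) + (-2.3333)·(1.1667) + (-3.3333)·(-1.8333) + (2.6667)·(-1.8333)) / 5 = 3.3333/5 = 0.6667
  s[C,C] = ((1.1667)·(1.1667) + (0.1667)·(0.1667) + (1.1667)·(1.1667) + (1.1667)·(1.1667) + (-1.8333)·(-1.8333) + (-1.8333)·(-1.8333)) / 5 = 10.8333/5 = 2.1667
  Sample standard deviations s_i = √(s[i,i]):
  s(A) = √(7.9) = 2.8107
  s(B) = √(7.0667) = 2.6583
  s(C) = √(2.1667) = 1.472

Step 3 — r_{ij} = s_{ij} / (s_i · s_j):
  r[A,A] = 1 (diagonal).
  r[A,B] = -2.4 / (2.8107 · 2.6583) = -2.4 / 7.4717 = -0.3212
  r[A,C] = -0.7 / (2.8107 · 1.472) = -0.7 / 4.1372 = -0.1692
  r[B,B] = 1 (diagonal).
  r[B,C] = 0.6667 / (2.6583 · 1.472) = 0.6667 / 3.9129 = 0.1704
  r[C,C] = 1 (diagonal).

R is symmetric with unit diagonal. Assembling:

R = [[1, -0.3212, -0.1692],
 [-0.3212, 1, 0.1704],
 [-0.1692, 0.1704, 1]]


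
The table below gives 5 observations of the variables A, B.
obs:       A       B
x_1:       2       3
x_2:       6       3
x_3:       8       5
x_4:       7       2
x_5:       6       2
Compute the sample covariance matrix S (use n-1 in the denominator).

Step 1 — column means:
  mean(A) = (2 + 6 + 8 + 7 + 6) / 5 = 29/5 = 5.8
  mean(B) = (3 + 3 + 5 + 2 + 2) / 5 = 15/5 = 3

Step 2 — sample covariance S[i,j] = (1/(n-1)) · Σ_k (x_{k,i} - mean_i) · (x_{k,j} - mean_j), with n-1 = 4.
  S[A,A] = ((-3.8)·(-3.8) + (0.2)·(0.2) + (2.2)·(2.2) + (1.2)·(1.2) + (0.2)·(0.2)) / 4 = 20.8/4 = 5.2
  S[A,B] = ((-3.8)·(0) + (0.2)·(0) + (2.2)·(2) + (1.2)·(-1) + (0.2)·(-1)) / 4 = 3/4 = 0.75
  S[B,B] = ((0)·(0) + (0)·(0) + (2)·(2) + (-1)·(-1) + (-1)·(-1)) / 4 = 6/4 = 1.5

S is symmetric (S[j,i] = S[i,j]). Assembling:

S = [[5.2, 0.75],
 [0.75, 1.5]]


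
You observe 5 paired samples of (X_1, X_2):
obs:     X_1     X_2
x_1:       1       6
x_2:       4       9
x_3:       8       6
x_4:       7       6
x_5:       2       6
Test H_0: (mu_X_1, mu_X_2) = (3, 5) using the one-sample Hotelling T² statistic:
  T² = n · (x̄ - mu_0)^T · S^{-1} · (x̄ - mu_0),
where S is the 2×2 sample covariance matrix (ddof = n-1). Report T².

Step 1 — sample mean vector:
  mean(X_1) = (1 + 4 + 8 + 7 + 2) / 5 = 22/5 = 4.4
  mean(X_2) = (6 + 9 + 6 + 6 + 6) / 5 = 33/5 = 6.6
  x̄ = (4.4, 6.6),  deviation x̄ - mu_0 = (4.4, 6.6) - (3, 5) = (1.4, 1.6).

Step 2 — sample covariance matrix, S[i,j] = (1/(n-1)) · Σ_k (x_{k,i} - mean_i) · (x_{k,j} - mean_j), divisor n-1 = 4:
  S[X_1,X_1] = ((-3.4)·(-3.4) + (-0.4)·(-0.4) + (3.6)·(3.6) + (2.6)·(2.6) + (-2.4)·(-2.4)) / 4 = 37.2/4 = 9.3
  S[X_1,X_2] = ((-3.4)·(-0.6) + (-0.4)·(2.4) + (3.6)·(-0.6) + (2.6)·(-0.6) + (-2.4)·(-0.6)) / 4 = -1.2/4 = -0.3
  S[X_2,X_2] = ((-0.6)·(-0.6) + (2.4)·(2.4) + (-0.6)·(-0.6) + (-0.6)·(-0.6) + (-0.6)·(-0.6)) / 4 = 7.2/4 = 1.8
  S = [[9.3, -0.3],
 [-0.3, 1.8]].

Step 3 — invert S. det(S) = 9.3·1.8 - (-0.3)² = 16.65.
  S^{-1} = (1/det) · [[d, -b], [-b, a]] = [[0.1081, 0.018],
 [0.018, 0.5586]].

Step 4 — quadratic form (x̄ - mu_0)^T · S^{-1} · (x̄ - mu_0):
  S^{-1} · (x̄ - mu_0) = (0.1802, 0.9189),
  (x̄ - mu_0)^T · [...] = (1.4)·(0.1802) + (1.6)·(0.9189) = 1.7225.

Step 5 — scale by n: T² = 5 · 1.7225 = 8.6126.

T² ≈ 8.6126


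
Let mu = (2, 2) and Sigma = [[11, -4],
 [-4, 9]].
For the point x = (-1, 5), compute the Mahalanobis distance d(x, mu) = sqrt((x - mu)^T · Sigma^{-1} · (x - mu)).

Step 1 — centre the observation: (x - mu) = (-3, 3).

Step 2 — invert Sigma. det(Sigma) = 11·9 - (-4)² = 83.
  Sigma^{-1} = (1/det) · [[d, -b], [-b, a]] = [[0.1084, 0.0482],
 [0.0482, 0.1325]].

Step 3 — form the quadratic (x - mu)^T · Sigma^{-1} · (x - mu):
  Sigma^{-1} · (x - mu) = (-0.1807, 0.253).
  (x - mu)^T · [Sigma^{-1} · (x - mu)] = (-3)·(-0.1807) + (3)·(0.253) = 1.3012.

Step 4 — take square root: d = √(1.3012) ≈ 1.1407.

d(x, mu) = √(1.3012) ≈ 1.1407


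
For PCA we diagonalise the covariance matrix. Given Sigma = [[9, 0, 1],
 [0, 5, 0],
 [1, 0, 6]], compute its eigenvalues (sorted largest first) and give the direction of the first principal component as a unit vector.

Step 1 — characteristic polynomial p(λ) = det(λI - Sigma) = λ³ - tr·λ² + c_1·λ - det, where tr = trace, c_1 = sum of the principal 2×2 minors, det = det(Sigma):
  tr = 9 + 5 + 6 = 20,
  c_1 = (9·5 - (0)²) + (9·6 - (1)²) + (5·6 - (0)²) = 45 + 53 + 30 = 128,
  det = 9·(5·6 - (0)²) - (0)·((0)·6 - (0)·(1)) + (1)·((0)·(0) - 5·(1)) = 9·(30) - (0)·(0) + (1)·(-5) = 265.
  So p(λ) = λ³ - 20λ² + 128λ - 265.
Step 2 — look for an integer root (rational root theorem: any rational root is an integer divisor of 265). Testing λ = 5:
  p(5) = 125 - 500 + 640 - 265 = 0  ✓
  Dividing out (λ - 5): p(λ) = (λ - 5)(λ² - 15λ + 53).
Step 3 — remaining eigenvalues from the quadratic λ² - 15λ + 53 = 0:
  Δ = 15² - 4·53 = 225 - 212 = 13,  λ = (15 ± √13)/2 = (15 ± 3.6056)/2 ≈ 9.3028 or 5.6972.
  Sorted: λ_1 = 9.3028,  λ_2 = 5.6972,  λ_3 = 5  (check: sum = 20 = tr ✓).

Step 4 — unit eigenvector for λ_1 ≈ 9.3028: v spans the null space of (Sigma - λ_1 I), whose rows are
  r_1 = (-0.3028, 0, 1),  r_2 = (0, -4.3028, 0),  r_3 = (1, 0, -3.3028).
  v is orthogonal to every row, so take v ∝ r_1 × r_2 = ((0)·(0) - (1)·(-4.3028), (1)·(0) - (-0.3028)·(0), (-0.3028)·(-4.3028) - (0)·(0)) ≈ (4.3028, 0, 1.3028).
  Let u = (4.3028, 0, 1.3028).
  ||u|| = √((4.3028)² + (0)² + (1.3028)²) = √(20.2111) ≈ 4.4957,  v_1 = u/||u|| ≈ (0.9571, 0, 0.2898) (||v_1|| = 1).

λ_1 = 9.3028,  λ_2 = 5.6972,  λ_3 = 5;  v_1 ≈ (0.9571, 0, 0.2898)


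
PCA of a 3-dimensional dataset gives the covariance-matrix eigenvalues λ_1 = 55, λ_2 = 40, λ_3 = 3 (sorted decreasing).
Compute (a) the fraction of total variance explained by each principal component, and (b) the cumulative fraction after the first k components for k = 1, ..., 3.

Step 1 — total variance = trace(Sigma) = Σ λ_i = 55 + 40 + 3 = 98.

Step 2 — fraction explained by component i = λ_i / Σ λ:
  PC1: 55/98 = 0.5612
  PC2: 40/98 = 0.4082
  PC3: 3/98 = 0.0306

Step 3 — cumulative fraction after k components = (λ_1 + ... + λ_k) / Σ λ:
  k = 1: 55/98 = 0.5612
  k = 2: (55 + 40)/98 = 95/98 = 0.9694
  k = 3: (55 + 40 + 3)/98 = 98/98 = 1

Summary (fraction, with percent):

explained: PC1 0.5612 (56.12%), PC2 0.4082 (40.82%), PC3 0.0306 (3.06%);  cumulative: 0.5612, 0.9694, 1


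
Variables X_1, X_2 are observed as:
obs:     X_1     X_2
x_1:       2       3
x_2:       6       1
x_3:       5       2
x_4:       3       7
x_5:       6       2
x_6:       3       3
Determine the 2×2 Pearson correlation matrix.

Step 1 — column means:
  mean(X_1) = (2 + 6 + 5 + 3 + 6 + 3) / 6 = 25/6 = 4.1667
  mean(X_2) = (3 + 1 + 2 + 7 + 2 + 3) / 6 = 18/6 = 3

Step 2 — sample variances and covariances s[i,j] = (1/(n-1)) · Σ_k (x_{k,i} - mean_i) · (x_{k,j} - mean_j), with n-1 = 5:
  s[X_1,X_1] = ((-2.1667)·(-2.1667) + (1.8333)·(1.8333) + (0.8333)·(0.8333) + (-1.1667)·(-1.1667) + (1.8333)·(1.8333) + (-1.1667)·(-1.1667)) / 5 = 14.8333/5 = 2.9667
  s[X_1,X_2] = ((-2.1667)·(0) + (1.8333)·(-2) + (0.8333)·(-1) + (-1.1667)·(4) + (1.8333)·(-1) + (-1.1667)·(0)) / 5 = -11/5 = -2.2
  s[X_2,X_2] = ((0)·(0) + (-2)·(-2) + (-1)·(-1) + (4)·(4) + (-1)·(-1) + (0)·(0)) / 5 = 22/5 = 4.4
  Sample standard deviations s_i = √(s[i,i]):
  s(X_1) = √(2.9667) = 1.7224
  s(X_2) = √(4.4) = 2.0976

Step 3 — r_{ij} = s_{ij} / (s_i · s_j):
  r[X_1,X_1] = 1 (diagonal).
  r[X_1,X_2] = -2.2 / (1.7224 · 2.0976) = -2.2 / 3.6129 = -0.6089
  r[X_2,X_2] = 1 (diagonal).

R is symmetric with unit diagonal. Assembling:

R = [[1, -0.6089],
 [-0.6089, 1]]


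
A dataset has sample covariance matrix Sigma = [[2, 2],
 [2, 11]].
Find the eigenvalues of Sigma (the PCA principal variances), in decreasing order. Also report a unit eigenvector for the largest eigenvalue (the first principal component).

Step 1 — characteristic polynomial of 2×2 Sigma:
  det(Sigma - λI) = λ² - trace · λ + det = 0.
  trace = 2 + 11 = 13, det = 2·11 - (2)² = 18.
Step 2 — discriminant:
  Δ = trace² - 4·det = 169 - 72 = 97.
Step 3 — eigenvalues:
  λ = (trace ± √Δ)/2 = (13 ± 9.8489)/2,
  λ_1 = 11.4244,  λ_2 = 1.5756.

Step 4 — unit eigenvector for λ_1: solve (Sigma - λ_1 I)v = 0. First row:
  (2 - 11.4244)·v_x + (2)·v_y = 0, i.e. (-9.4244)·v_x + (2)·v_y = 0,
  so v ∝ (b, λ_1 - a) = (2, 9.4244) = u.
  ||u|| = √((2)² + (9.4244)²) = √(92.8199) ≈ 9.6343,
  v_1 = u/||u|| ≈ (0.2076, 0.9782) (||v_1|| = 1).

λ_1 = 11.4244,  λ_2 = 1.5756;  v_1 ≈ (0.2076, 0.9782)


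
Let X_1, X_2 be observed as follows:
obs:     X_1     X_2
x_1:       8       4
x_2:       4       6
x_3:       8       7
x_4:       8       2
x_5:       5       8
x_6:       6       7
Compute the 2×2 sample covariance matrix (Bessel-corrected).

Step 1 — column means:
  mean(X_1) = (8 + 4 + 8 + 8 + 5 + 6) / 6 = 39/6 = 6.5
  mean(X_2) = (4 + 6 + 7 + 2 + 8 + 7) / 6 = 34/6 = 5.6667

Step 2 — sample covariance S[i,j] = (1/(n-1)) · Σ_k (x_{k,i} - mean_i) · (x_{k,j} - mean_j), with n-1 = 5.
  S[X_1,X_1] = ((1.5)·(1.5) + (-2.5)·(-2.5) + (1.5)·(1.5) + (1.5)·(1.5) + (-1.5)·(-1.5) + (-0.5)·(-0.5)) / 5 = 15.5/5 = 3.1
  S[X_1,X_2] = ((1.5)·(-1.6667) + (-2.5)·(0.3333) + (1.5)·(1.3333) + (1.5)·(-3.6667) + (-1.5)·(2.3333) + (-0.5)·(1.3333)) / 5 = -11/5 = -2.2
  S[X_2,X_2] = ((-1.6667)·(-1.6667) + (0.3333)·(0.3333) + (1.3333)·(1.3333) + (-3.6667)·(-3.6667) + (2.3333)·(2.3333) + (1.3333)·(1.3333)) / 5 = 25.3333/5 = 5.0667

S is symmetric (S[j,i] = S[i,j]). Assembling:

S = [[3.1, -2.2],
 [-2.2, 5.0667]]


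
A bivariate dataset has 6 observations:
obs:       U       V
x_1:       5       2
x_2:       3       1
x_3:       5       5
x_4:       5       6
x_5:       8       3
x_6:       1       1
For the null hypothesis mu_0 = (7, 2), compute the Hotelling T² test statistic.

Step 1 — sample mean vector:
  mean(U) = (5 + 3 + 5 + 5 + 8 + 1) / 6 = 27/6 = 4.5
  mean(V) = (2 + 1 + 5 + 6 + 3 + 1) / 6 = 18/6 = 3
  x̄ = (4.5, 3),  deviation x̄ - mu_0 = (4.5, 3) - (7, 2) = (-2.5, 1).

Step 2 — sample covariance matrix, S[i,j] = (1/(n-1)) · Σ_k (x_{k,i} - mean_i) · (x_{k,j} - mean_j), divisor n-1 = 5:
  S[U,U] = ((0.5)·(0.5) + (-1.5)·(-1.5) + (0.5)·(0.5) + (0.5)·(0.5) + (3.5)·(3.5) + (-3.5)·(-3.5)) / 5 = 27.5/5 = 5.5
  S[U,V] = ((0.5)·(-1) + (-1.5)·(-2) + (0.5)·(2) + (0.5)·(3) + (3.5)·(0) + (-3.5)·(-2)) / 5 = 12/5 = 2.4
  S[V,V] = ((-1)·(-1) + (-2)·(-2) + (2)·(2) + (3)·(3) + (0)·(0) + (-2)·(-2)) / 5 = 22/5 = 4.4
  S = [[5.5, 2.4],
 [2.4, 4.4]].

Step 3 — invert S. det(S) = 5.5·4.4 - (2.4)² = 18.44.
  S^{-1} = (1/det) · [[d, -b], [-b, a]] = [[0.2386, -0.1302],
 [-0.1302, 0.2983]].

Step 4 — quadratic form (x̄ - mu_0)^T · S^{-1} · (x̄ - mu_0):
  S^{-1} · (x̄ - mu_0) = (-0.7267, 0.6236),
  (x̄ - mu_0)^T · [...] = (-2.5)·(-0.7267) + (1)·(0.6236) = 2.4403.

Step 5 — scale by n: T² = 6 · 2.4403 = 14.6421.

T² ≈ 14.6421


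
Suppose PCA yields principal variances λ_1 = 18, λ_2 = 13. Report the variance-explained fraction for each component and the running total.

Step 1 — total variance = trace(Sigma) = Σ λ_i = 18 + 13 = 31.

Step 2 — fraction explained by component i = λ_i / Σ λ:
  PC1: 18/31 = 0.5806
  PC2: 13/31 = 0.4194

Step 3 — cumulative fraction after k components = (λ_1 + ... + λ_k) / Σ λ:
  k = 1: 18/31 = 0.5806
  k = 2: (18 + 13)/31 = 31/31 = 1

Summary (fraction, with percent):

explained: PC1 0.5806 (58.06%), PC2 0.4194 (41.94%);  cumulative: 0.5806, 1


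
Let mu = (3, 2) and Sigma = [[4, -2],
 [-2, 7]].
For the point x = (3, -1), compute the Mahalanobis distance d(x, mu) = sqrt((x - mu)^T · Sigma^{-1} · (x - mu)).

Step 1 — centre the observation: (x - mu) = (0, -3).

Step 2 — invert Sigma. det(Sigma) = 4·7 - (-2)² = 24.
  Sigma^{-1} = (1/det) · [[d, -b], [-b, a]] = [[0.2917, 0.0833],
 [0.0833, 0.1667]].

Step 3 — form the quadratic (x - mu)^T · Sigma^{-1} · (x - mu):
  Sigma^{-1} · (x - mu) = (-0.25, -0.5).
  (x - mu)^T · [Sigma^{-1} · (x - mu)] = (0)·(-0.25) + (-3)·(-0.5) = 1.5.

Step 4 — take square root: d = √(1.5) ≈ 1.2247.

d(x, mu) = √(1.5) ≈ 1.2247


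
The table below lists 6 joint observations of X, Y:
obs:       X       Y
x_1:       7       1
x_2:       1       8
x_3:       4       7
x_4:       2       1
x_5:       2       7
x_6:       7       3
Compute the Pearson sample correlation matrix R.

Step 1 — column means:
  mean(X) = (7 + 1 + 4 + 2 + 2 + 7) / 6 = 23/6 = 3.8333
  mean(Y) = (1 + 8 + 7 + 1 + 7 + 3) / 6 = 27/6 = 4.5

Step 2 — sample variances and covariances s[i,j] = (1/(n-1)) · Σ_k (x_{k,i} - mean_i) · (x_{k,j} - mean_j), with n-1 = 5:
  s[X,X] = ((3.1667)·(3.1667) + (-2.8333)·(-2.8333) + (0.1667)·(0.1667) + (-1.8333)·(-1.8333) + (-1.8333)·(-1.8333) + (3.1667)·(3.1667)) / 5 = 34.8333/5 = 6.9667
  s[X,Y] = ((3.1667)·(-3.5) + (-2.8333)·(3.5) + (0.1667)·(2.5) + (-1.8333)·(-3.5) + (-1.8333)·(2.5) + (3.1667)·(-1.5)) / 5 = -23.5/5 = -4.7
  s[Y,Y] = ((-3.5)·(-3.5) + (3.5)·(3.5) + (2.5)·(2.5) + (-3.5)·(-3.5) + (2.5)·(2.5) + (-1.5)·(-1.5)) / 5 = 51.5/5 = 10.3
  Sample standard deviations s_i = √(s[i,i]):
  s(X) = √(6.9667) = 2.6394
  s(Y) = √(10.3) = 3.2094

Step 3 — r_{ij} = s_{ij} / (s_i · s_j):
  r[X,X] = 1 (diagonal).
  r[X,Y] = -4.7 / (2.6394 · 3.2094) = -4.7 / 8.4709 = -0.5548
  r[Y,Y] = 1 (diagonal).

R is symmetric with unit diagonal. Assembling:

R = [[1, -0.5548],
 [-0.5548, 1]]


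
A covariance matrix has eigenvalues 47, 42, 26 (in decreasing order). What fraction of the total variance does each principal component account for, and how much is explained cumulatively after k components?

Step 1 — total variance = trace(Sigma) = Σ λ_i = 47 + 42 + 26 = 115.

Step 2 — fraction explained by component i = λ_i / Σ λ:
  PC1: 47/115 = 0.4087
  PC2: 42/115 = 0.3652
  PC3: 26/115 = 0.2261

Step 3 — cumulative fraction after k components = (λ_1 + ... + λ_k) / Σ λ:
  k = 1: 47/115 = 0.4087
  k = 2: (47 + 42)/115 = 89/115 = 0.7739
  k = 3: (47 + 42 + 26)/115 = 115/115 = 1

Summary (fraction, with percent):

explained: PC1 0.4087 (40.87%), PC2 0.3652 (36.52%), PC3 0.2261 (22.61%);  cumulative: 0.4087, 0.7739, 1


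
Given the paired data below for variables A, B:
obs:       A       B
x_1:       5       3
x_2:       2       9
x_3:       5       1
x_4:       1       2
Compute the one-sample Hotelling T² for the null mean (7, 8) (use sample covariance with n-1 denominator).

Step 1 — sample mean vector:
  mean(A) = (5 + 2 + 5 + 1) / 4 = 13/4 = 3.25
  mean(B) = (3 + 9 + 1 + 2) / 4 = 15/4 = 3.75
  x̄ = (3.25, 3.75),  deviation x̄ - mu_0 = (3.25, 3.75) - (7, 8) = (-3.75, -4.25).

Step 2 — sample covariance matrix, S[i,j] = (1/(n-1)) · Σ_k (x_{k,i} - mean_i) · (x_{k,j} - mean_j), divisor n-1 = 3:
  S[A,A] = ((1.75)·(1.75) + (-1.25)·(-1.25) + (1.75)·(1.75) + (-2.25)·(-2.25)) / 3 = 12.75/3 = 4.25
  S[A,B] = ((1.75)·(-0.75) + (-1.25)·(5.25) + (1.75)·(-2.75) + (-2.25)·(-1.75)) / 3 = -8.75/3 = -2.9167
  S[B,B] = ((-0.75)·(-0.75) + (5.25)·(5.25) + (-2.75)·(-2.75) + (-1.75)·(-1.75)) / 3 = 38.75/3 = 12.9167
  S = [[4.25, -2.9167],
 [-2.9167, 12.9167]].

Step 3 — invert S. det(S) = 4.25·12.9167 - (-2.9167)² = 46.3889.
  S^{-1} = (1/det) · [[d, -b], [-b, a]] = [[0.2784, 0.0629],
 [0.0629, 0.0916]].

Step 4 — quadratic form (x̄ - mu_0)^T · S^{-1} · (x̄ - mu_0):
  S^{-1} · (x̄ - mu_0) = (-1.3114, -0.6251),
  (x̄ - mu_0)^T · [...] = (-3.75)·(-1.3114) + (-4.25)·(-0.6251) = 7.5746.

Step 5 — scale by n: T² = 4 · 7.5746 = 30.2982.

T² ≈ 30.2982


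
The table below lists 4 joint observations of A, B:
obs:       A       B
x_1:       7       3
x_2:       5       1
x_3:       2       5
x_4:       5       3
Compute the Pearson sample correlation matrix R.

Step 1 — column means:
  mean(A) = (7 + 5 + 2 + 5) / 4 = 19/4 = 4.75
  mean(B) = (3 + 1 + 5 + 3) / 4 = 12/4 = 3

Step 2 — sample variances and covariances s[i,j] = (1/(n-1)) · Σ_k (x_{k,i} - mean_i) · (x_{k,j} - mean_j), with n-1 = 3:
  s[A,A] = ((2.25)·(2.25) + (0.25)·(0.25) + (-2.75)·(-2.75) + (0.25)·(0.25)) / 3 = 12.75/3 = 4.25
  s[A,B] = ((2.25)·(0) + (0.25)·(-2) + (-2.75)·(2) + (0.25)·(0)) / 3 = -6/3 = -2
  s[B,B] = ((0)·(0) + (-2)·(-2) + (2)·(2) + (0)·(0)) / 3 = 8/3 = 2.6667
  Sample standard deviations s_i = √(s[i,i]):
  s(A) = √(4.25) = 2.0616
  s(B) = √(2.6667) = 1.633

Step 3 — r_{ij} = s_{ij} / (s_i · s_j):
  r[A,A] = 1 (diagonal).
  r[A,B] = -2 / (2.0616 · 1.633) = -2 / 3.3665 = -0.5941
  r[B,B] = 1 (diagonal).

R is symmetric with unit diagonal. Assembling:

R = [[1, -0.5941],
 [-0.5941, 1]]


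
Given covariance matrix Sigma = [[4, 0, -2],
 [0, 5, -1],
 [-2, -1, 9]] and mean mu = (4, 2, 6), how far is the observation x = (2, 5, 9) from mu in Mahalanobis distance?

Step 1 — centre the observation: (x - mu) = (-2, 3, 3).

Step 2 — invert Sigma (cofactor / det for 3×3, or solve directly):
  Sigma^{-1} = [[0.2821, 0.0128, 0.0641],
 [0.0128, 0.2051, 0.0256],
 [0.0641, 0.0256, 0.1282]].

Step 3 — form the quadratic (x - mu)^T · Sigma^{-1} · (x - mu):
  Sigma^{-1} · (x - mu) = (-0.3333, 0.6667, 0.3333).
  (x - mu)^T · [Sigma^{-1} · (x - mu)] = (-2)·(-0.3333) + (3)·(0.6667) + (3)·(0.3333) = 3.6667.

Step 4 — take square root: d = √(3.6667) ≈ 1.9149.

d(x, mu) = √(3.6667) ≈ 1.9149


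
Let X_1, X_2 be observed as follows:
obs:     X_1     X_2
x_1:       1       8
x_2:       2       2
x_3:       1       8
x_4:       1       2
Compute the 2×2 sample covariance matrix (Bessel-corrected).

Step 1 — column means:
  mean(X_1) = (1 + 2 + 1 + 1) / 4 = 5/4 = 1.25
  mean(X_2) = (8 + 2 + 8 + 2) / 4 = 20/4 = 5

Step 2 — sample covariance S[i,j] = (1/(n-1)) · Σ_k (x_{k,i} - mean_i) · (x_{k,j} - mean_j), with n-1 = 3.
  S[X_1,X_1] = ((-0.25)·(-0.25) + (0.75)·(0.75) + (-0.25)·(-0.25) + (-0.25)·(-0.25)) / 3 = 0.75/3 = 0.25
  S[X_1,X_2] = ((-0.25)·(3) + (0.75)·(-3) + (-0.25)·(3) + (-0.25)·(-3)) / 3 = -3/3 = -1
  S[X_2,X_2] = ((3)·(3) + (-3)·(-3) + (3)·(3) + (-3)·(-3)) / 3 = 36/3 = 12

S is symmetric (S[j,i] = S[i,j]). Assembling:

S = [[0.25, -1],
 [-1, 12]]


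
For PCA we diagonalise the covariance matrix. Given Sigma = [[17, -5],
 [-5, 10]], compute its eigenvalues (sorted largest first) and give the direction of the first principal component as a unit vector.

Step 1 — characteristic polynomial of 2×2 Sigma:
  det(Sigma - λI) = λ² - trace · λ + det = 0.
  trace = 17 + 10 = 27, det = 17·10 - (-5)² = 145.
Step 2 — discriminant:
  Δ = trace² - 4·det = 729 - 580 = 149.
Step 3 — eigenvalues:
  λ = (trace ± √Δ)/2 = (27 ± 12.2066)/2,
  λ_1 = 19.6033,  λ_2 = 7.3967.

Step 4 — unit eigenvector for λ_1: solve (Sigma - λ_1 I)v = 0. First row:
  (17 - 19.6033)·v_x + (-5)·v_y = 0, i.e. (-2.6033)·v_x + (-5)·v_y = 0,
  so v ∝ (b, λ_1 - a) = (-5, 2.6033); multiply by -1 so the first entry is positive: u = (5, -2.6033).
  ||u|| = √((5)² + (-2.6033)²) = √(31.7771) ≈ 5.6371,
  v_1 = u/||u|| ≈ (0.887, -0.4618) (||v_1|| = 1).

λ_1 = 19.6033,  λ_2 = 7.3967;  v_1 ≈ (0.887, -0.4618)


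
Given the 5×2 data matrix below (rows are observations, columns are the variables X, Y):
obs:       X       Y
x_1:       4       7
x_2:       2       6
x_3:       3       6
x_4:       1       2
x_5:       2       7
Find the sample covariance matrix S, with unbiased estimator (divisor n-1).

Step 1 — column means:
  mean(X) = (4 + 2 + 3 + 1 + 2) / 5 = 12/5 = 2.4
  mean(Y) = (7 + 6 + 6 + 2 + 7) / 5 = 28/5 = 5.6

Step 2 — sample covariance S[i,j] = (1/(n-1)) · Σ_k (x_{k,i} - mean_i) · (x_{k,j} - mean_j), with n-1 = 4.
  S[X,X] = ((1.6)·(1.6) + (-0.4)·(-0.4) + (0.6)·(0.6) + (-1.4)·(-1.4) + (-0.4)·(-0.4)) / 4 = 5.2/4 = 1.3
  S[X,Y] = ((1.6)·(1.4) + (-0.4)·(0.4) + (0.6)·(0.4) + (-1.4)·(-3.6) + (-0.4)·(1.4)) / 4 = 6.8/4 = 1.7
  S[Y,Y] = ((1.4)·(1.4) + (0.4)·(0.4) + (0.4)·(0.4) + (-3.6)·(-3.6) + (1.4)·(1.4)) / 4 = 17.2/4 = 4.3

S is symmetric (S[j,i] = S[i,j]). Assembling:

S = [[1.3, 1.7],
 [1.7, 4.3]]


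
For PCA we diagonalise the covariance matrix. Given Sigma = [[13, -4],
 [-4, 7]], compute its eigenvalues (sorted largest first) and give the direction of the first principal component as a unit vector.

Step 1 — characteristic polynomial of 2×2 Sigma:
  det(Sigma - λI) = λ² - trace · λ + det = 0.
  trace = 13 + 7 = 20, det = 13·7 - (-4)² = 75.
Step 2 — discriminant:
  Δ = trace² - 4·det = 400 - 300 = 100.
Step 3 — eigenvalues:
  λ = (trace ± √Δ)/2 = (20 ± 10)/2,
  λ_1 = 15,  λ_2 = 5.

Step 4 — unit eigenvector for λ_1: solve (Sigma - λ_1 I)v = 0. First row:
  (13 - 15)·v_x + (-4)·v_y = 0, i.e. (-2)·v_x + (-4)·v_y = 0,
  so v ∝ (b, λ_1 - a) = (-4, 2); multiply by -1 so the first entry is positive: u = (4, -2).
  ||u|| = √((4)² + (-2)²) = √(20) ≈ 4.4721,
  v_1 = u/||u|| ≈ (0.8944, -0.4472) (||v_1|| = 1).

λ_1 = 15,  λ_2 = 5;  v_1 ≈ (0.8944, -0.4472)


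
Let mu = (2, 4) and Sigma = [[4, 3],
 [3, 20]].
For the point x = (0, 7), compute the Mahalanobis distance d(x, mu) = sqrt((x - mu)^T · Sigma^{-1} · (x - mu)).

Step 1 — centre the observation: (x - mu) = (-2, 3).

Step 2 — invert Sigma. det(Sigma) = 4·20 - (3)² = 71.
  Sigma^{-1} = (1/det) · [[d, -b], [-b, a]] = [[0.2817, -0.0423],
 [-0.0423, 0.0563]].

Step 3 — form the quadratic (x - mu)^T · Sigma^{-1} · (x - mu):
  Sigma^{-1} · (x - mu) = (-0.6901, 0.2535).
  (x - mu)^T · [Sigma^{-1} · (x - mu)] = (-2)·(-0.6901) + (3)·(0.2535) = 2.1408.

Step 4 — take square root: d = √(2.1408) ≈ 1.4632.

d(x, mu) = √(2.1408) ≈ 1.4632


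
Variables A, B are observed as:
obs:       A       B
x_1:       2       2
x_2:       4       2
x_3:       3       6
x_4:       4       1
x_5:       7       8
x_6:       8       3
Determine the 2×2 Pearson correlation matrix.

Step 1 — column means:
  mean(A) = (2 + 4 + 3 + 4 + 7 + 8) / 6 = 28/6 = 4.6667
  mean(B) = (2 + 2 + 6 + 1 + 8 + 3) / 6 = 22/6 = 3.6667

Step 2 — sample variances and covariances s[i,j] = (1/(n-1)) · Σ_k (x_{k,i} - mean_i) · (x_{k,j} - mean_j), with n-1 = 5:
  s[A,A] = ((-2.6667)·(-2.6667) + (-0.6667)·(-0.6667) + (-1.6667)·(-1.6667) + (-0.6667)·(-0.6667) + (2.3333)·(2.3333) + (3.3333)·(3.3333)) / 5 = 27.3333/5 = 5.4667
  s[A,B] = ((-2.6667)·(-1.6667) + (-0.6667)·(-1.6667) + (-1.6667)·(2.3333) + (-0.6667)·(-2.6667) + (2.3333)·(4.3333) + (3.3333)·(-0.6667)) / 5 = 11.3333/5 = 2.2667
  s[B,B] = ((-1.6667)·(-1.6667) + (-1.6667)·(-1.6667) + (2.3333)·(2.3333) + (-2.6667)·(-2.6667) + (4.3333)·(4.3333) + (-0.6667)·(-0.6667)) / 5 = 37.3333/5 = 7.4667
  Sample standard deviations s_i = √(s[i,i]):
  s(A) = √(5.4667) = 2.3381
  s(B) = √(7.4667) = 2.7325

Step 3 — r_{ij} = s_{ij} / (s_i · s_j):
  r[A,A] = 1 (diagonal).
  r[A,B] = 2.2667 / (2.3381 · 2.7325) = 2.2667 / 6.3889 = 0.3548
  r[B,B] = 1 (diagonal).

R is symmetric with unit diagonal. Assembling:

R = [[1, 0.3548],
 [0.3548, 1]]


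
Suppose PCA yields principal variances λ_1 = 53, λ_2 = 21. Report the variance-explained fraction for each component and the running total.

Step 1 — total variance = trace(Sigma) = Σ λ_i = 53 + 21 = 74.

Step 2 — fraction explained by component i = λ_i / Σ λ:
  PC1: 53/74 = 0.7162
  PC2: 21/74 = 0.2838

Step 3 — cumulative fraction after k components = (λ_1 + ... + λ_k) / Σ λ:
  k = 1: 53/74 = 0.7162
  k = 2: (53 + 21)/74 = 74/74 = 1

Summary (fraction, with percent):

explained: PC1 0.7162 (71.62%), PC2 0.2838 (28.38%);  cumulative: 0.7162, 1


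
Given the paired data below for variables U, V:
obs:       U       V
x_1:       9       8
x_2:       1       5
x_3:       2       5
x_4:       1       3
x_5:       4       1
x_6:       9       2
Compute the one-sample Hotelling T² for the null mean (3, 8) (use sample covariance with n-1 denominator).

Step 1 — sample mean vector:
  mean(U) = (9 + 1 + 2 + 1 + 4 + 9) / 6 = 26/6 = 4.3333
  mean(V) = (8 + 5 + 5 + 3 + 1 + 2) / 6 = 24/6 = 4
  x̄ = (4.3333, 4),  deviation x̄ - mu_0 = (4.3333, 4) - (3, 8) = (1.3333, -4).

Step 2 — sample covariance matrix, S[i,j] = (1/(n-1)) · Σ_k (x_{k,i} - mean_i) · (x_{k,j} - mean_j), divisor n-1 = 5:
  S[U,U] = ((4.6667)·(4.6667) + (-3.3333)·(-3.3333) + (-2.3333)·(-2.3333) + (-3.3333)·(-3.3333) + (-0.3333)·(-0.3333) + (4.6667)·(4.6667)) / 5 = 71.3333/5 = 14.2667
  S[U,V] = ((4.6667)·(4) + (-3.3333)·(1) + (-2.3333)·(1) + (-3.3333)·(-1) + (-0.3333)·(-3) + (4.6667)·(-2)) / 5 = 8/5 = 1.6
  S[V,V] = ((4)·(4) + (1)·(1) + (1)·(1) + (-1)·(-1) + (-3)·(-3) + (-2)·(-2)) / 5 = 32/5 = 6.4
  S = [[14.2667, 1.6],
 [1.6, 6.4]].

Step 3 — invert S. det(S) = 14.2667·6.4 - (1.6)² = 88.7467.
  S^{-1} = (1/det) · [[d, -b], [-b, a]] = [[0.0721, -0.018],
 [-0.018, 0.1608]].

Step 4 — quadratic form (x̄ - mu_0)^T · S^{-1} · (x̄ - mu_0):
  S^{-1} · (x̄ - mu_0) = (0.1683, -0.6671),
  (x̄ - mu_0)^T · [...] = (1.3333)·(0.1683) + (-4)·(-0.6671) = 2.8926.

Step 5 — scale by n: T² = 6 · 2.8926 = 17.3558.

T² ≈ 17.3558


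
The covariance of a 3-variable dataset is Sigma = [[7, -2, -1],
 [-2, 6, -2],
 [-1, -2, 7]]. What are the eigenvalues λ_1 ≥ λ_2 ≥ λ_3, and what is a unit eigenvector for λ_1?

Step 1 — characteristic polynomial p(λ) = det(λI - Sigma) = λ³ - tr·λ² + c_1·λ - det, where tr = trace, c_1 = sum of the principal 2×2 minors, det = det(Sigma):
  tr = 7 + 6 + 7 = 20,
  c_1 = (7·6 - (-2)²) + (7·7 - (-1)²) + (6·7 - (-2)²) = 38 + 48 + 38 = 124,
  det = 7·(6·7 - (-2)²) - (-2)·((-2)·7 - (-2)·(-1)) + (-1)·((-2)·(-2) - 6·(-1)) = 7·(38) - (-2)·(-16) + (-1)·(10) = 224.
  So p(λ) = λ³ - 20λ² + 124λ - 224.
Step 2 — look for an integer root (rational root theorem: any rational root is an integer divisor of 224). Testing λ = 8:
  p(8) = 512 - 1280 + 992 - 224 = 0  ✓
  Dividing out (λ - 8): p(λ) = (λ - 8)(λ² - 12λ + 28).
Step 3 — remaining eigenvalues from the quadratic λ² - 12λ + 28 = 0:
  Δ = 12² - 4·28 = 144 - 112 = 32,  λ = (12 ± √32)/2 = (12 ± 5.6569)/2 ≈ 8.8284 or 3.1716.
  Sorted: λ_1 = 8.8284,  λ_2 = 8,  λ_3 = 3.1716  (check: sum = 20 = tr ✓).

Step 4 — unit eigenvector for λ_1 ≈ 8.8284: v spans the null space of (Sigma - λ_1 I), whose rows are
  r_1 = (-1.8284, -2, -1),  r_2 = (-2, -2.8284, -2),  r_3 = (-1, -2, -1.8284).
  v is orthogonal to every row, so take v ∝ r_1 × r_2 = ((-2)·(-2) - (-1)·(-2.8284), (-1)·(-2) - (-1.8284)·(-2), (-1.8284)·(-2.8284) - (-2)·(-2)) ≈ (1.1716, -1.6569, 1.1716).
  Let u = (1.1716, -1.6569, 1.1716).
  ||u|| = √((1.1716)² + (-1.6569)² + (1.1716)²) = √(5.4903) ≈ 2.3431,  v_1 = u/||u|| ≈ (0.5, -0.7071, 0.5) (||v_1|| = 1).

λ_1 = 8.8284,  λ_2 = 8,  λ_3 = 3.1716;  v_1 ≈ (0.5, -0.7071, 0.5)


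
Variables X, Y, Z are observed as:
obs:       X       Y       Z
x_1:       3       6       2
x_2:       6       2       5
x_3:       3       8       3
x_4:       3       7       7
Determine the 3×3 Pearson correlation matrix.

Step 1 — column means:
  mean(X) = (3 + 6 + 3 + 3) / 4 = 15/4 = 3.75
  mean(Y) = (6 + 2 + 8 + 7) / 4 = 23/4 = 5.75
  mean(Z) = (2 + 5 + 3 + 7) / 4 = 17/4 = 4.25

Step 2 — sample variances and covariances s[i,j] = (1/(n-1)) · Σ_k (x_{k,i} - mean_i) · (x_{k,j} - mean_j), with n-1 = 3:
  s[X,X] = ((-0.75)·(-0.75) + (2.25)·(2.25) + (-0.75)·(-0.75) + (-0.75)·(-0.75)) / 3 = 6.75/3 = 2.25
  s[X,Y] = ((-0.75)·(0.25) + (2.25)·(-3.75) + (-0.75)·(2.25) + (-0.75)·(1.25)) / 3 = -11.25/3 = -3.75
  s[X,Z] = ((-0.75)·(-2.25) + (2.25)·(0.75) + (-0.75)·(-1.25) + (-0.75)·(2.75)) / 3 = 2.25/3 = 0.75
  s[Y,Y] = ((0.25)·(0.25) + (-3.75)·(-3.75) + (2.25)·(2.25) + (1.25)·(1.25)) / 3 = 20.75/3 = 6.9167
  s[Y,Z] = ((0.25)·(-2.25) + (-3.75)·(0.75) + (2.25)·(-1.25) + (1.25)·(2.75)) / 3 = -2.75/3 = -0.9167
  s[Z,Z] = ((-2.25)·(-2.25) + (0.75)·(0.75) + (-1.25)·(-1.25) + (2.75)·(2.75)) / 3 = 14.75/3 = 4.9167
  Sample standard deviations s_i = √(s[i,i]):
  s(X) = √(2.25) = 1.5
  s(Y) = √(6.9167) = 2.63
  s(Z) = √(4.9167) = 2.2174

Step 3 — r_{ij} = s_{ij} / (s_i · s_j):
  r[X,X] = 1 (diagonal).
  r[X,Y] = -3.75 / (1.5 · 2.63) = -3.75 / 3.9449 = -0.9506
  r[X,Z] = 0.75 / (1.5 · 2.2174) = 0.75 / 3.326 = 0.2255
  r[Y,Y] = 1 (diagonal).
  r[Y,Z] = -0.9167 / (2.63 · 2.2174) = -0.9167 / 5.8315 = -0.1572
  r[Z,Z] = 1 (diagonal).

R is symmetric with unit diagonal. Assembling:

R = [[1, -0.9506, 0.2255],
 [-0.9506, 1, -0.1572],
 [0.2255, -0.1572, 1]]


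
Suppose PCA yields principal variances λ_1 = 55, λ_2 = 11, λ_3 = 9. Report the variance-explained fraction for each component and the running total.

Step 1 — total variance = trace(Sigma) = Σ λ_i = 55 + 11 + 9 = 75.

Step 2 — fraction explained by component i = λ_i / Σ λ:
  PC1: 55/75 = 0.7333
  PC2: 11/75 = 0.1467
  PC3: 9/75 = 0.12

Step 3 — cumulative fraction after k components = (λ_1 + ... + λ_k) / Σ λ:
  k = 1: 55/75 = 0.7333
  k = 2: (55 + 11)/75 = 66/75 = 0.88
  k = 3: (55 + 11 + 9)/75 = 75/75 = 1

Summary (fraction, with percent):

explained: PC1 0.7333 (73.33%), PC2 0.1467 (14.67%), PC3 0.12 (12%);  cumulative: 0.7333, 0.88, 1


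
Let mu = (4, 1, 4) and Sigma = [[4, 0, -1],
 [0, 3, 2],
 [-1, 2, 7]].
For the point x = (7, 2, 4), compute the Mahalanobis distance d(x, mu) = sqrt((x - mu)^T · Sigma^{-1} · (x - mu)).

Step 1 — centre the observation: (x - mu) = (3, 1, 0).

Step 2 — invert Sigma (cofactor / det for 3×3, or solve directly):
  Sigma^{-1} = [[0.2615, -0.0308, 0.0462],
 [-0.0308, 0.4154, -0.1231],
 [0.0462, -0.1231, 0.1846]].

Step 3 — form the quadratic (x - mu)^T · Sigma^{-1} · (x - mu):
  Sigma^{-1} · (x - mu) = (0.7538, 0.3231, 0.0154).
  (x - mu)^T · [Sigma^{-1} · (x - mu)] = (3)·(0.7538) + (1)·(0.3231) + (0)·(0.0154) = 2.5846.

Step 4 — take square root: d = √(2.5846) ≈ 1.6077.

d(x, mu) = √(2.5846) ≈ 1.6077


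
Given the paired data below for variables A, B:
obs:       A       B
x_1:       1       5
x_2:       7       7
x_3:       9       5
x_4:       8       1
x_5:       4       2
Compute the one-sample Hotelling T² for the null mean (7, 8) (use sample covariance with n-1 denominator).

Step 1 — sample mean vector:
  mean(A) = (1 + 7 + 9 + 8 + 4) / 5 = 29/5 = 5.8
  mean(B) = (5 + 7 + 5 + 1 + 2) / 5 = 20/5 = 4
  x̄ = (5.8, 4),  deviation x̄ - mu_0 = (5.8, 4) - (7, 8) = (-1.2, -4).

Step 2 — sample covariance matrix, S[i,j] = (1/(n-1)) · Σ_k (x_{k,i} - mean_i) · (x_{k,j} - mean_j), divisor n-1 = 4:
  S[A,A] = ((-4.8)·(-4.8) + (1.2)·(1.2) + (3.2)·(3.2) + (2.2)·(2.2) + (-1.8)·(-1.8)) / 4 = 42.8/4 = 10.7
  S[A,B] = ((-4.8)·(1) + (1.2)·(3) + (3.2)·(1) + (2.2)·(-3) + (-1.8)·(-2)) / 4 = -1/4 = -0.25
  S[B,B] = ((1)·(1) + (3)·(3) + (1)·(1) + (-3)·(-3) + (-2)·(-2)) / 4 = 24/4 = 6
  S = [[10.7, -0.25],
 [-0.25, 6]].

Step 3 — invert S. det(S) = 10.7·6 - (-0.25)² = 64.1375.
  S^{-1} = (1/det) · [[d, -b], [-b, a]] = [[0.0935, 0.0039],
 [0.0039, 0.1668]].

Step 4 — quadratic form (x̄ - mu_0)^T · S^{-1} · (x̄ - mu_0):
  S^{-1} · (x̄ - mu_0) = (-0.1279, -0.672),
  (x̄ - mu_0)^T · [...] = (-1.2)·(-0.1279) + (-4)·(-0.672) = 2.8414.

Step 5 — scale by n: T² = 5 · 2.8414 = 14.207.

T² ≈ 14.207


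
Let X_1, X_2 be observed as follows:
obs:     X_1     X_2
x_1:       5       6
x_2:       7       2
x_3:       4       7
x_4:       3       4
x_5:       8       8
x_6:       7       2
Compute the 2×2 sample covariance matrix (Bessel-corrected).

Step 1 — column means:
  mean(X_1) = (5 + 7 + 4 + 3 + 8 + 7) / 6 = 34/6 = 5.6667
  mean(X_2) = (6 + 2 + 7 + 4 + 8 + 2) / 6 = 29/6 = 4.8333

Step 2 — sample covariance S[i,j] = (1/(n-1)) · Σ_k (x_{k,i} - mean_i) · (x_{k,j} - mean_j), with n-1 = 5.
  S[X_1,X_1] = ((-0.6667)·(-0.6667) + (1.3333)·(1.3333) + (-1.6667)·(-1.6667) + (-2.6667)·(-2.6667) + (2.3333)·(2.3333) + (1.3333)·(1.3333)) / 5 = 19.3333/5 = 3.8667
  S[X_1,X_2] = ((-0.6667)·(1.1667) + (1.3333)·(-2.8333) + (-1.6667)·(2.1667) + (-2.6667)·(-0.8333) + (2.3333)·(3.1667) + (1.3333)·(-2.8333)) / 5 = -2.3333/5 = -0.4667
  S[X_2,X_2] = ((1.1667)·(1.1667) + (-2.8333)·(-2.8333) + (2.1667)·(2.1667) + (-0.8333)·(-0.8333) + (3.1667)·(3.1667) + (-2.8333)·(-2.8333)) / 5 = 32.8333/5 = 6.5667

S is symmetric (S[j,i] = S[i,j]). Assembling:

S = [[3.8667, -0.4667],
 [-0.4667, 6.5667]]


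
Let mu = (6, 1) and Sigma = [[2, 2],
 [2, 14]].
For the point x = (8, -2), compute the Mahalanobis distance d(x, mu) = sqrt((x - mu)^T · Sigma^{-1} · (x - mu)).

Step 1 — centre the observation: (x - mu) = (2, -3).

Step 2 — invert Sigma. det(Sigma) = 2·14 - (2)² = 24.
  Sigma^{-1} = (1/det) · [[d, -b], [-b, a]] = [[0.5833, -0.0833],
 [-0.0833, 0.0833]].

Step 3 — form the quadratic (x - mu)^T · Sigma^{-1} · (x - mu):
  Sigma^{-1} · (x - mu) = (1.4167, -0.4167).
  (x - mu)^T · [Sigma^{-1} · (x - mu)] = (2)·(1.4167) + (-3)·(-0.4167) = 4.0833.

Step 4 — take square root: d = √(4.0833) ≈ 2.0207.

d(x, mu) = √(4.0833) ≈ 2.0207


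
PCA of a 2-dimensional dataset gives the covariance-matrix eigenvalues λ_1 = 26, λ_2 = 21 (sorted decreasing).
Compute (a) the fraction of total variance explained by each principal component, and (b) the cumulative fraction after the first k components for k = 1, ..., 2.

Step 1 — total variance = trace(Sigma) = Σ λ_i = 26 + 21 = 47.

Step 2 — fraction explained by component i = λ_i / Σ λ:
  PC1: 26/47 = 0.5532
  PC2: 21/47 = 0.4468

Step 3 — cumulative fraction after k components = (λ_1 + ... + λ_k) / Σ λ:
  k = 1: 26/47 = 0.5532
  k = 2: (26 + 21)/47 = 47/47 = 1

Summary (fraction, with percent):

explained: PC1 0.5532 (55.32%), PC2 0.4468 (44.68%);  cumulative: 0.5532, 1
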